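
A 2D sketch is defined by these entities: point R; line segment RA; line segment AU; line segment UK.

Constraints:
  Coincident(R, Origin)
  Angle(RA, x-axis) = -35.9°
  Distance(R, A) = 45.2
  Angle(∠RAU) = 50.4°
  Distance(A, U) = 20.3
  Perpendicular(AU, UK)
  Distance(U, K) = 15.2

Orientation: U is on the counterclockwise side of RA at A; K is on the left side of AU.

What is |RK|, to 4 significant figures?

21.39

R is at the origin; RA runs at -35.9° with length 45.2, so A = 45.2·(cos -35.9°, sin -35.9°) = (36.61, -26.50). ∠RAU = 50.4°, so AU runs at -35.9° + (180° − 50.4°) = 93.70° from the x-axis; with |AU| = 20.3, U = A + 20.3·(cos 93.70°, sin 93.70°) = (35.30, -6.246). The perpendicularity gives UK at right angles to AU; with |UK| = 15.2 on the left of AU, K = U + 15.2·(-0.9979, -0.06453) = (20.14, -7.227). Then |RK| = |K − R| = 21.39.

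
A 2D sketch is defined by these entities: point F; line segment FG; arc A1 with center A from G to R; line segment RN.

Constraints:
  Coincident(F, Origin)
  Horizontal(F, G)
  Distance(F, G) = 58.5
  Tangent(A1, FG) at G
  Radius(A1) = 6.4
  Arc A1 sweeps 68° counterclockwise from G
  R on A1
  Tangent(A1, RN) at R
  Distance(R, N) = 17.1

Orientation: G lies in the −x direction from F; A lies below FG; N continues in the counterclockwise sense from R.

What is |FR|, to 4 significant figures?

64.56

Tangency of A1 to FG means the radius AG is perpendicular to FG, so A = G + (0, -6.4) = (-58.50, -6.400). On A1, G sits at bearing 90° from A; a 68° counterclockwise sweep puts R at bearing 158°, so R = A + 6.4·(cos 158°, sin 158°) = (-64.43, -4.003). Then |FR| = |R − F| = 64.56.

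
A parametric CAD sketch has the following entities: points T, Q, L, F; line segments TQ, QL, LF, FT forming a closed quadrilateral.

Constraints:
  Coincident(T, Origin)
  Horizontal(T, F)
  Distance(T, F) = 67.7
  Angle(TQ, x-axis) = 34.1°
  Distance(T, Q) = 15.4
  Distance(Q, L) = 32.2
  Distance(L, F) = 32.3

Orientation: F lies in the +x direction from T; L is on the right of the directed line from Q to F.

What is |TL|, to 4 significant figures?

39.44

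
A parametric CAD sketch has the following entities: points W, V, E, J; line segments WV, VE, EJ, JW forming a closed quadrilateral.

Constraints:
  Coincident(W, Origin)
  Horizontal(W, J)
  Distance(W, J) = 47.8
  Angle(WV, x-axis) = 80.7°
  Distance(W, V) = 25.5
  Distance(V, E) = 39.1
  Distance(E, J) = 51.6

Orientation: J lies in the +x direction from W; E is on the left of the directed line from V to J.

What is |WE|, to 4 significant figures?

60.59

Checks: |VE| = 39.10 ✓; |EJ| = 51.60 ✓.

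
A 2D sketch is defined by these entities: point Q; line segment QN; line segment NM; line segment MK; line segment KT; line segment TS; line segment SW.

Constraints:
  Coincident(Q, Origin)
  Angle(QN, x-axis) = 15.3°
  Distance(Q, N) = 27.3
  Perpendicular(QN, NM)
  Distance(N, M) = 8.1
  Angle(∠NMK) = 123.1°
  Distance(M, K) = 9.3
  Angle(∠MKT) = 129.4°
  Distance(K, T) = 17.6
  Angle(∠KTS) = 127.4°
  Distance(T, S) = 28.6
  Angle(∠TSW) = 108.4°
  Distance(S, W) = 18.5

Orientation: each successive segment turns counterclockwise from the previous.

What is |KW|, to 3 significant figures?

45.3

∠KTS = 127.4° gives TS at -94.6° from the x-axis; with |TS| = 28.6, S = (-1.75, -20.2). ∠TSW = 108.4° gives SW at -23.0° from the x-axis; with |SW| = 18.5, W = (15.3, -27.4). Then |KW| = |W − K| = 45.3.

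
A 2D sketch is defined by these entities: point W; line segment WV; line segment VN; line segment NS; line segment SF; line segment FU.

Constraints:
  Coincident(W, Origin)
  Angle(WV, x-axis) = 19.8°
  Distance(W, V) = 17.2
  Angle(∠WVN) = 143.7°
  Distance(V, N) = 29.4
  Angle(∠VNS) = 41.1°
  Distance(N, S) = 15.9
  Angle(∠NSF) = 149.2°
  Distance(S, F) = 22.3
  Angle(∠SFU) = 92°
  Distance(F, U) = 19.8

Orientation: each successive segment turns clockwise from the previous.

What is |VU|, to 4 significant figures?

10.02

W is at the origin; WV runs at 19.8° with length 17.2, so V = (16.18, 5.826). ∠WVN = 143.7° gives VN at -16.50° from the x-axis; with |VN| = 29.4, N = (44.37, -2.524). ∠VNS = 41.1° gives NS at -155.4° from the x-axis; with |NS| = 15.9, S = (29.92, -9.143). ∠NSF = 149.2° gives SF at 173.8° from the x-axis; with |SF| = 22.3, F = (7.746, -6.734). ∠SFU = 92.0° gives FU at 85.80° from the x-axis; with |FU| = 19.8, U = (9.196, 13.01). Then |VU| = |U − V| = 10.02.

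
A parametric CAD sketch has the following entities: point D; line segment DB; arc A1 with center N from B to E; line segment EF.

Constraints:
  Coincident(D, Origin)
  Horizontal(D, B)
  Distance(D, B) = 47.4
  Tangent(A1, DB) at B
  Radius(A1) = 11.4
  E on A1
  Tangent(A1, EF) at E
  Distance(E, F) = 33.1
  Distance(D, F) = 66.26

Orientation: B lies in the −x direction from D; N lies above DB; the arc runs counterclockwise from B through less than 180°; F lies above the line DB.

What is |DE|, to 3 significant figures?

39.6

Checks: |NE| = 11.40 ✓; ∠(NE, EF) = 90.00° ✓; |EF| = 33.10 ✓; |DF| = 66.26 ✓.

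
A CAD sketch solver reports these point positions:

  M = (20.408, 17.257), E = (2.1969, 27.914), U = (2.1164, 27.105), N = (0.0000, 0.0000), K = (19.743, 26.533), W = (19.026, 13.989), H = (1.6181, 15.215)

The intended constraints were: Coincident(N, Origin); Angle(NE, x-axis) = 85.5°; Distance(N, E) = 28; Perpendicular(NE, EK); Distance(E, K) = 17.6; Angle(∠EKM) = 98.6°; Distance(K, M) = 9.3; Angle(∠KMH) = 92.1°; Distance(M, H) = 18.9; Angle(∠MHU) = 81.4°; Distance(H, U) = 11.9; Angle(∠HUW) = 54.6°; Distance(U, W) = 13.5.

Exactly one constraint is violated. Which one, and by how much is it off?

Distance(U, W) = 13.5 — off by 7.90.

N = (0.00, 0.00) ✓; NE at 85.50° ✓; |NE| = 28.00 ✓; ∠(NE, EK) = 90.00° ✓; |EK| = 17.60 ✓; ∠EKM = 98.60° ✓; |KM| = 9.300 ✓; ∠KMH = 92.10° ✓; |MH| = 18.90 ✓; ∠MHU = 81.40° ✓; |HU| = 11.90 ✓; ∠HUW = 54.60° ✓; |UW| = 21.40 ✗.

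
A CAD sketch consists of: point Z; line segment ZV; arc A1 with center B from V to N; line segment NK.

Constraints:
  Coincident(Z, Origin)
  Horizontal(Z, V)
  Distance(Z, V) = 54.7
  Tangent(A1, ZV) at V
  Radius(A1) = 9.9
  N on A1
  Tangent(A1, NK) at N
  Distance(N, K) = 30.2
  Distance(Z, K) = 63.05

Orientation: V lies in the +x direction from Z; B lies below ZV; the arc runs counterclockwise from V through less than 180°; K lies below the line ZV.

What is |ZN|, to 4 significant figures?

46.16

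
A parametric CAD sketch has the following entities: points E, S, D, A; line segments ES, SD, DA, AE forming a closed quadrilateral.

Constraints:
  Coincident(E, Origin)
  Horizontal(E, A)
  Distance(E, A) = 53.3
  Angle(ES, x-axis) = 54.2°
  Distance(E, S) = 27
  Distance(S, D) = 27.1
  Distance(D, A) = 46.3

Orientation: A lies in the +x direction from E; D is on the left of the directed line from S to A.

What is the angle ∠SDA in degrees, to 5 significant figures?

66.719°

Checks: |EA| = 53.30 ✓; |ES| = 27.00 ✓; |SD| = 27.10 ✓; |DA| = 46.30 ✓.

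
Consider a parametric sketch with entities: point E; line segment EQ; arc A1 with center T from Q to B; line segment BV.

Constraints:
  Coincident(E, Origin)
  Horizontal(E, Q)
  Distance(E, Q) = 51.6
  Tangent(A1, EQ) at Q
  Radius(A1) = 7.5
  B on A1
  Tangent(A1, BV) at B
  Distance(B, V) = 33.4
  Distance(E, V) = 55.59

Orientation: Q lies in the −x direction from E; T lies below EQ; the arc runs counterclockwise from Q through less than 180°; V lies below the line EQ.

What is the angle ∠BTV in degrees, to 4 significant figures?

77.34°

Checks: |TB| = 7.500 ✓; ∠(TB, BV) = 90.00° ✓; |BV| = 33.40 ✓; |EV| = 55.59 ✓.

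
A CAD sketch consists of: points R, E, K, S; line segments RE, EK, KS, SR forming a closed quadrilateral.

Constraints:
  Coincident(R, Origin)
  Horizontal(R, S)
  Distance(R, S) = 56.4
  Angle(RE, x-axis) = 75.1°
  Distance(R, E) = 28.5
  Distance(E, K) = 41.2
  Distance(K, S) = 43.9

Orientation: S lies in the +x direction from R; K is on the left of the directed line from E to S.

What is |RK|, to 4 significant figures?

62.45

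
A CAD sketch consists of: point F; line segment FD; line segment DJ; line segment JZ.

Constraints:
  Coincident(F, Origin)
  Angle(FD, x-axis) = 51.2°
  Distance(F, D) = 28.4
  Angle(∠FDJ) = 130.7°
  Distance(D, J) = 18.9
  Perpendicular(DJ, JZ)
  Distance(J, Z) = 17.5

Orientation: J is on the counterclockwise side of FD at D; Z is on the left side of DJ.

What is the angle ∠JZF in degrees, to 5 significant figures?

96.148°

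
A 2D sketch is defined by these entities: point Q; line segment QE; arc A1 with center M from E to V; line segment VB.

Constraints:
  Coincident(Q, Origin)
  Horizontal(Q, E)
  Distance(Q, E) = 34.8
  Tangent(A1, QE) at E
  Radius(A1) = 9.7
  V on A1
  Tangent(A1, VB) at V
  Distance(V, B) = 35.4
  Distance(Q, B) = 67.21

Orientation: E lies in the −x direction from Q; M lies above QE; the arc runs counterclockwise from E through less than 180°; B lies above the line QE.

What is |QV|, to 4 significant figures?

32.39

Q is at the origin; Q and E share the same y with |QE| = 34.8 and E on the −x side, so E = (-34.80, 0.000). Tangency of A1 to QE means the radius ME is perpendicular to QE, so M = E + (0, 9.7) = (-34.80, 9.700). Since MV ⟂ VB (tangency), |MB| = √(9.7² + 35.4²) = 36.70 regardless of where V sits on A1. So B lies on both circle(Q, 67.21) and circle(M, 36.70); the above-QE intersection is B = (-52.65, 41.77). V is the foot of the tangent from B: V = (-27.87, 16.49).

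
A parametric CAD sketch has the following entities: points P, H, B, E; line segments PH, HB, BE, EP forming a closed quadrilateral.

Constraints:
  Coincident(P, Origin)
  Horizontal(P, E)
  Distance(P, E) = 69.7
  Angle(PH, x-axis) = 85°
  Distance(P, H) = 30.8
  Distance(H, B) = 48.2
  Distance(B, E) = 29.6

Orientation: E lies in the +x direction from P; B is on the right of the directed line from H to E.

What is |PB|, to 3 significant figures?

40.1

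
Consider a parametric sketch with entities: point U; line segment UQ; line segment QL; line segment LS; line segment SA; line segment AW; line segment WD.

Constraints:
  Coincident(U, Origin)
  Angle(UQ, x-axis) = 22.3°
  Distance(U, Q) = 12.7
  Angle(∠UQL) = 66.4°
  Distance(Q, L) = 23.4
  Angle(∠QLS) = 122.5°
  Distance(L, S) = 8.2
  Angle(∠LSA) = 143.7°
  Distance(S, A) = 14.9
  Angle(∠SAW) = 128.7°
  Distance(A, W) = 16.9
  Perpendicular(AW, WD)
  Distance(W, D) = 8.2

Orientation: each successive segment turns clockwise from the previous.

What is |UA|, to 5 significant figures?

23.985

∠QLS = 122.5° gives LS at -148.80° from the x-axis; with |LS| = 8.2, S = (4.2053, -22.823). ∠LSA = 143.7° gives SA at 174.90° from the x-axis; with |SA| = 14.9, A = (-10.636, -21.498). Then |UA| = |A − U| = 23.985.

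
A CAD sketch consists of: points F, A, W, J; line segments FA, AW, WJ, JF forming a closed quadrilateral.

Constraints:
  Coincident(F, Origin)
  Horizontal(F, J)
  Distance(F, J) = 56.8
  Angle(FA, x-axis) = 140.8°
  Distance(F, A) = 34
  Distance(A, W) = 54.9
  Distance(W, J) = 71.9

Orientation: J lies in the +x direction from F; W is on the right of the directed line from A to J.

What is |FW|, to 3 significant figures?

31.5

F is at the origin; F and J share the same y with |FJ| = 56.8 and J in +x, so J = (56.8, 0). FA runs at 140.8° with |FA| = 34.0, so A = (-26.3, 21.5). W is determined by |AW| = 54.9 and |WJ| = 71.9 together: it lies at the intersection of circle(A, 54.9) and circle(J, 71.9). With |AJ| = 85.9, the foot of the radical line on AJ is 30.4 from A and the perpendicular offset is √(54.9² − 30.4²) = 45.7. Taking the right-of-AJ solution: W = (-8.37, -30.4).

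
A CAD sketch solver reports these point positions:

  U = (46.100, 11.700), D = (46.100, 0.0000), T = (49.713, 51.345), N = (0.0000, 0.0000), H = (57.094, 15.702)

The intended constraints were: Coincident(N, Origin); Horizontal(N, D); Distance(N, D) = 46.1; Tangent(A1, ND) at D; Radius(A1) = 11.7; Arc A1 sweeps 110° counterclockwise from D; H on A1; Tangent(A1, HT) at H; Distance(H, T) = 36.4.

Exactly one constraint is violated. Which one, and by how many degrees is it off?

Tangent(A1, HT) at H — off by 8.30°.

N = (0.00, 0.00) ✓; N.y = 0.00, D.y = 0.00 ✓; |ND| = 46.10 ✓; ∠(UD, DN) = 90.00° ✓; |UD| = 11.70 ✓; bearing(U→H) − bearing(U→D) = 110.0° ✓; |UH| = 11.70 ✓; ∠(UH, HT) = 98.30° ✗; |HT| = 36.40 ✓.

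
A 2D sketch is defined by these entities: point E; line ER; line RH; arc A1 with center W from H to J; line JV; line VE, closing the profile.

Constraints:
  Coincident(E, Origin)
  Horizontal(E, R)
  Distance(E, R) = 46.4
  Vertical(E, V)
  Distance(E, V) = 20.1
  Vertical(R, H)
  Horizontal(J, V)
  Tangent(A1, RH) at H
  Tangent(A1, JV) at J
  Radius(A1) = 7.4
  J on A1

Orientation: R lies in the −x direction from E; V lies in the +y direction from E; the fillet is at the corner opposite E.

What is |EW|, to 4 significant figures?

41.02

EV is vertical with |EV| = 20.1 and V on the +y side, so V = (0.000, 20.10). The virtual corner opposite E is at (-46.40, 20.10). Tangency of A1 to RH means the radius WH is perpendicular to RH and A1 meets JV tangentially, so WJ is at right angles to JV, with radius 7.4, so the center W sits 7.4 in from both sides at W = (-39.00, 12.70). Then |EW| = |W − E| = 41.02.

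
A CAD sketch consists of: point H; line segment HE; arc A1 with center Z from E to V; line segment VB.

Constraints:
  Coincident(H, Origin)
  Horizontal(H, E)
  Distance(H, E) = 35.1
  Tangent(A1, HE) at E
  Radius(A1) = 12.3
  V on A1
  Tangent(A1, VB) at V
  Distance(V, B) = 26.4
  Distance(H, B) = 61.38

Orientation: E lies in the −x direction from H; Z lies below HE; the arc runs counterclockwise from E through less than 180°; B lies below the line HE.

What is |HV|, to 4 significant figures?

48.92

H is at the origin; H and E share the same y with |HE| = 35.1 and E on the −x side, so E = (-35.10, 0.000). Tangency of A1 to HE means the radius ZE is perpendicular to HE, so Z = E + (0, -12.3) = (-35.10, -12.30). Since ZV ⟂ VB (tangency), |ZB| = √(12.3² + 26.4²) = 29.12 regardless of where V sits on A1. So B lies on both circle(H, 61.38) and circle(Z, 29.12); the below-HE intersection is B = (-47.79, -38.51). V is the foot of the tangent from B: V = (-47.40, -12.12).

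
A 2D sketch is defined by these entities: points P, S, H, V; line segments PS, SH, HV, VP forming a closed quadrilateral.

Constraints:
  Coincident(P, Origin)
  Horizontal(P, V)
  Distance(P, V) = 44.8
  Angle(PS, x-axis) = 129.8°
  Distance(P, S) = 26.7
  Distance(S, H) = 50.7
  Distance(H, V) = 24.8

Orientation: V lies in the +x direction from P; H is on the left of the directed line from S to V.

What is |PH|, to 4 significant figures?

40.21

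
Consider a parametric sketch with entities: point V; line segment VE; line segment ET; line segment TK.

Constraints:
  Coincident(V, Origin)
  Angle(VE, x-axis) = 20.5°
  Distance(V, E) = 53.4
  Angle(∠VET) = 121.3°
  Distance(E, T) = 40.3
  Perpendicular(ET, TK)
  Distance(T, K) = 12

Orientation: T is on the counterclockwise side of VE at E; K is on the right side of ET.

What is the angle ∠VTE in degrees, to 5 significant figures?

33.845°

V is at the origin; VE runs at 20.5° with length 53.4, so E = 53.4·(cos 20.5°, sin 20.5°) = (50.018, 18.701). ∠VET = 121.3°, so ET runs at 20.5° + (180° − 121.3°) = 79.200° from the x-axis; with |ET| = 40.3, T = E + 40.3·(cos 79.200°, sin 79.200°) = (57.570, 58.287). Then cos ∠VTE = TV·TE / (|TV||TE|), giving 33.845°.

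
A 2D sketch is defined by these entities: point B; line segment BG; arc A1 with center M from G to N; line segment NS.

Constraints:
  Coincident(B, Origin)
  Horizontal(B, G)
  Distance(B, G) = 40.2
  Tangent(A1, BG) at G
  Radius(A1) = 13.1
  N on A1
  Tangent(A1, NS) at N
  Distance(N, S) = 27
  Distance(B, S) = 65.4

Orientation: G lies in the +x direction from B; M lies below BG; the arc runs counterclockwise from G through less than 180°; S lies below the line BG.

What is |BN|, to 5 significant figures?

38.535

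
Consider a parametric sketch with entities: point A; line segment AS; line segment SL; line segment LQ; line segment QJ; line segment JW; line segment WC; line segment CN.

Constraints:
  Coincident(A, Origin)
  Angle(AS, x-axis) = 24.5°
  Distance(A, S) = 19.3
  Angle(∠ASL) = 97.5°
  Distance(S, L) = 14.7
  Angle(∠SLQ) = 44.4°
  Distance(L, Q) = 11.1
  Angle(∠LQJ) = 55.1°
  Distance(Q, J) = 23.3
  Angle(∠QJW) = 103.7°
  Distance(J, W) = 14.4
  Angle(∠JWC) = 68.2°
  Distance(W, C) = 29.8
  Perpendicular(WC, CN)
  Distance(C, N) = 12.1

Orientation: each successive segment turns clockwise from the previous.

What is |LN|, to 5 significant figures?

13.521

A is at the origin; AS runs at 24.5° with length 19.3, so S = (17.562, 8.0036). ∠ASL = 97.5° gives SL at -58.000° from the x-axis; with |SL| = 14.7, L = (25.352, -4.4627). ∠SLQ = 44.4° gives LQ at 166.40° from the x-axis; with |LQ| = 11.1, Q = (14.563, -1.8526). ∠LQJ = 55.1° gives QJ at 41.500° from the x-axis; with |QJ| = 23.3, J = (32.014, 13.586). ∠QJW = 103.7° gives JW at -34.800° from the x-axis; with |JW| = 14.4, W = (43.839, 5.3681). ∠JWC = 68.2° gives WC at -146.60° from the x-axis; with |WC| = 29.8, C = (18.960, -11.036). WC is perpendicular to CN, so CN runs at 123.40°; with |CN| = 12.1, N = (12.299, -0.93455). Then |LN| = |N − L| = 13.521.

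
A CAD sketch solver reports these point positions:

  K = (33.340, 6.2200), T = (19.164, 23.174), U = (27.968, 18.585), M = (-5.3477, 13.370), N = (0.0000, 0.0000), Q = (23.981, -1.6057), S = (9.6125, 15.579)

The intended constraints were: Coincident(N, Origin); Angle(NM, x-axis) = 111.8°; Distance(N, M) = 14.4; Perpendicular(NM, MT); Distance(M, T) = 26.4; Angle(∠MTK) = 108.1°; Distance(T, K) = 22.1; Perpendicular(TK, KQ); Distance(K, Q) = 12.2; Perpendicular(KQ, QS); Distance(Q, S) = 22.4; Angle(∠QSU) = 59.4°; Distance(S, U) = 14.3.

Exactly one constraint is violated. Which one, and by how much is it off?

Distance(S, U) = 14.3 — off by 4.30.

N = (0.00, 0.00) ✓; NM at 111.8° ✓; |NM| = 14.40 ✓; ∠(NM, MT) = 90.00° ✓; |MT| = 26.40 ✓; ∠MTK = 108.1° ✓; |TK| = 22.10 ✓; ∠(TK, KQ) = 90.00° ✓; |KQ| = 12.20 ✓; ∠(KQ, QS) = 90.00° ✓; |QS| = 22.40 ✓; ∠QSU = 59.40° ✓; |SU| = 18.60 ✗.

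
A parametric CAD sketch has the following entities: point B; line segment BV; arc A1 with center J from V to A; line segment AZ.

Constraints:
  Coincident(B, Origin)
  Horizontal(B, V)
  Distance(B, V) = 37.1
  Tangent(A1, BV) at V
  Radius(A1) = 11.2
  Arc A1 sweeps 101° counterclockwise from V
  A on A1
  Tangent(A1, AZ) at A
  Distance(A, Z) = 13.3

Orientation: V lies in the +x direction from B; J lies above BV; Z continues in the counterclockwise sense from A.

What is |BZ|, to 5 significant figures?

52.649

B is at the origin; B and V share the same y with |BV| = 37.1 and V on the +x side, so V = (37.100, 0.0000). Since A1 is tangent to BV there, JV ⟂ BV, so J = V + (0, 11.2) = (37.100, 11.200). On A1, V sits at bearing -90° from J; a 101° counterclockwise sweep puts A at bearing 11°, so A = J + 11.2·(cos 11°, sin 11°) = (48.094, 13.337). A1 meets AZ tangentially, so JA is at right angles to AZ, so AZ runs along (−sin 11°, cos 11°); with |AZ| = 13.3, Z = (45.556, 26.393). Then |BZ| = |Z − B| = 52.649.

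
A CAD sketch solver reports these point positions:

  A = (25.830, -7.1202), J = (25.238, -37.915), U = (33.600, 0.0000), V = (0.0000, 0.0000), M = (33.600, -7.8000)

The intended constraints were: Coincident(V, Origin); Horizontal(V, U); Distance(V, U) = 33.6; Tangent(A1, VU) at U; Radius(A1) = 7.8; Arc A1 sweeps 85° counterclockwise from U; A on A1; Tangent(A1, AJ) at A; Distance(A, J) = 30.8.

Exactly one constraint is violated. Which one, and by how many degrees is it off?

Tangent(A1, AJ) at A — off by 3.90°.

V = (0.00, 0.00) ✓; V.y = 0.00, U.y = 0.00 ✓; |VU| = 33.60 ✓; ∠(MU, UV) = 90.00° ✓; |MU| = 7.800 ✓; bearing(M→A) − bearing(M→U) = 85.00° ✓; |MA| = 7.800 ✓; ∠(MA, AJ) = 86.10° ✗; |AJ| = 30.80 ✓.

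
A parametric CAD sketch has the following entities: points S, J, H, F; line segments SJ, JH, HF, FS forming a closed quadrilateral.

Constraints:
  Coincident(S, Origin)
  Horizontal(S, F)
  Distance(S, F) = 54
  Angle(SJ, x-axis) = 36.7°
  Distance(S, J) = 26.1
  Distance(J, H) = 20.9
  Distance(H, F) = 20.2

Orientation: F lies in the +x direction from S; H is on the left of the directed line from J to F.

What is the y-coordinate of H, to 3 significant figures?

16.1

Checks: S.y = 0.00, F.y = 0.00 ✓; |JH| = 20.90 ✓; |HF| = 20.20 ✓.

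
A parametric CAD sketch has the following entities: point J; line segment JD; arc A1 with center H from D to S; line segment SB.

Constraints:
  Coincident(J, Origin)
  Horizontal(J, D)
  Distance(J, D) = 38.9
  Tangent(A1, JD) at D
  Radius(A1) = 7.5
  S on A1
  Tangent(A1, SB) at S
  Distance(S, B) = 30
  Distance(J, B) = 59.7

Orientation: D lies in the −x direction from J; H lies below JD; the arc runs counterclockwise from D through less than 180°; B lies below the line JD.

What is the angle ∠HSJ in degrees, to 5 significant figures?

9.2879°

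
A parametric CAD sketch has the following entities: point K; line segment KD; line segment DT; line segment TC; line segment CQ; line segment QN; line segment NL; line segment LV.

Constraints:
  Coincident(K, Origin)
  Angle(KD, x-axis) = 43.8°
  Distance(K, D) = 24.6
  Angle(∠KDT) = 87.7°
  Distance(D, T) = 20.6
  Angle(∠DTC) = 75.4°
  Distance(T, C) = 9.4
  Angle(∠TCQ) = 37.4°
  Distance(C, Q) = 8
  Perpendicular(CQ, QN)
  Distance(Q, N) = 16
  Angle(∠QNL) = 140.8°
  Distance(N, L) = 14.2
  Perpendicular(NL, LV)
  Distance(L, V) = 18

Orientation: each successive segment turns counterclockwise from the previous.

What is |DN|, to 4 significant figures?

30.21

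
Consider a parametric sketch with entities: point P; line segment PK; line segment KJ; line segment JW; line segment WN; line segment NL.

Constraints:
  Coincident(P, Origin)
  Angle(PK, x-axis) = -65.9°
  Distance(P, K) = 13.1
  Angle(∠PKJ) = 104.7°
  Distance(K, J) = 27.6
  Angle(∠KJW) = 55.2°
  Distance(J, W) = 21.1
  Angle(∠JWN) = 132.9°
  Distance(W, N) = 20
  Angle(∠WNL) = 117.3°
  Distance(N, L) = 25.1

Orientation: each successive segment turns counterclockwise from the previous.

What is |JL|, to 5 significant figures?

46.384

P is at the origin; PK runs at -65.9° with length 13.1, so K = (5.3491, -11.958). ∠PKJ = 104.7° gives KJ at 9.4000° from the x-axis; with |KJ| = 27.6, J = (32.579, -7.4503). ∠KJW = 55.2° gives JW at 134.20° from the x-axis; with |JW| = 21.1, W = (17.868, 7.6765). ∠JWN = 132.9° gives WN at -178.70° from the x-axis; with |WN| = 20.0, N = (-2.1265, 7.2227). ∠WNL = 117.3° gives NL at -116.00° from the x-axis; with |NL| = 25.1, L = (-13.130, -15.337). Then |JL| = |L − J| = 46.384.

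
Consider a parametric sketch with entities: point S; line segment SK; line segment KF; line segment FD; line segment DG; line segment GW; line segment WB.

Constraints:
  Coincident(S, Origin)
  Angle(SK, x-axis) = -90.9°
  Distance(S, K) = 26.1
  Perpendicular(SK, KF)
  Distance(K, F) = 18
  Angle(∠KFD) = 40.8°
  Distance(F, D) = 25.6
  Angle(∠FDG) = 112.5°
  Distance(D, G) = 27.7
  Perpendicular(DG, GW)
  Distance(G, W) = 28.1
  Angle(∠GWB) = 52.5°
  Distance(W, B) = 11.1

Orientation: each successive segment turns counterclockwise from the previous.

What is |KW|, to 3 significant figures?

24.8

S is at the origin; SK runs at -90.9° with length 26.1, so K = (-0.410, -26.1). SK ⟂ KF, so KF runs at -0.900°; with |KF| = 18.0, F = (17.6, -26.4). ∠KFD = 40.8° gives FD at 138° from the x-axis; with |FD| = 25.6, D = (-1.53, -9.35). ∠FDG = 112.5° gives DG at -154° from the x-axis; with |DG| = 27.7, G = (-26.5, -21.4). DG is perpendicular to GW, so GW runs at -64.2°; with |GW| = 28.1, W = (-14.2, -46.7). Then |KW| = |W − K| = 24.8.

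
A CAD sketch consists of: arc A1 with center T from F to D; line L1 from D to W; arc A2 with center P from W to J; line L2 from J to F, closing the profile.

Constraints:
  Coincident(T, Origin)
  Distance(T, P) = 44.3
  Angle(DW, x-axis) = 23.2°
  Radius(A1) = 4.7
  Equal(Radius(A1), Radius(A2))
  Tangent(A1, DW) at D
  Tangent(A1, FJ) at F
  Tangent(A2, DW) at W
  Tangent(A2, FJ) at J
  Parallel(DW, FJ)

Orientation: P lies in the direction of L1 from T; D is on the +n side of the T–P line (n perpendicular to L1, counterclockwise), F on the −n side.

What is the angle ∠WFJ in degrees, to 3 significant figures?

12.0°

The slot axis is L1's direction at 23.2°, so u = (cos 23.2°, sin 23.2°) = (0.919, 0.394) and n = (−sin 23.2°, cos 23.2°) = (-0.394, 0.919). T is at the origin and P lies 44.3 along u from T, so P = 44.3·u = (40.7, 17.5). Tangency of A1 to both parallel lines with radius 4.7 puts D and F at T ± 4.7·n: D = (-1.85, 4.32), F = (1.85, -4.32). Equal radii place W and J the same way about P: W = P + 4.7·n = (38.9, 21.8), J = P − 4.7·n = (42.6, 13.1). Then cos ∠WFJ = FW·FJ / (|FW||FJ|), giving 12.0°.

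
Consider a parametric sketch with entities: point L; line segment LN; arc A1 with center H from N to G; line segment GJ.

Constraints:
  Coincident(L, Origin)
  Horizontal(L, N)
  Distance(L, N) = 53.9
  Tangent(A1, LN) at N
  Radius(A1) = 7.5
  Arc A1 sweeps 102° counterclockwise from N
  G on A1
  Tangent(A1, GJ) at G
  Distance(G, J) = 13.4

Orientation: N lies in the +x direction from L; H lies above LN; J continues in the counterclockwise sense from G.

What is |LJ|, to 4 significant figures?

62.51

On A1, N sits at bearing -90° from H; a 102° counterclockwise sweep puts G at bearing 12°, so G = H + 7.5·(cos 12°, sin 12°) = (61.24, 9.059). Since A1 is tangent to GJ there, HG ⟂ GJ, so GJ runs along (−sin 12°, cos 12°); with |GJ| = 13.4, J = (58.45, 22.17). Then |LJ| = |J − L| = 62.51.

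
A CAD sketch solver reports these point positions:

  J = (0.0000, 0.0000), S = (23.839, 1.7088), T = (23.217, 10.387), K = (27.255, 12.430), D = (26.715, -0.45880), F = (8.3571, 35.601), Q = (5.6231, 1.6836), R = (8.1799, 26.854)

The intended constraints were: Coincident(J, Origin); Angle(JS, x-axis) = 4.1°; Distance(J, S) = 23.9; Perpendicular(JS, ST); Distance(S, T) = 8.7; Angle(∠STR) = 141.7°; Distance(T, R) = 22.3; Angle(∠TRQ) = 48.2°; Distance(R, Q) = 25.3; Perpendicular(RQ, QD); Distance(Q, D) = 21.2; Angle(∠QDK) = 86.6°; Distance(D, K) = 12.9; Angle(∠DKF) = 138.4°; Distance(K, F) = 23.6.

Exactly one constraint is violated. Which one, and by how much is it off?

Distance(K, F) = 23.6 — off by 6.30.

J = (0.00, 0.00) ✓; JS at 4.100° ✓; |JS| = 23.90 ✓; ∠(JS, ST) = 90.00° ✓; |ST| = 8.700 ✓; ∠STR = 141.7° ✓; |TR| = 22.30 ✓; ∠TRQ = 48.20° ✓; |RQ| = 25.30 ✓; ∠(RQ, QD) = 90.00° ✓; |QD| = 21.20 ✓; ∠QDK = 86.60° ✓; |DK| = 12.90 ✓; ∠DKF = 138.4° ✓; |KF| = 29.90 ✗.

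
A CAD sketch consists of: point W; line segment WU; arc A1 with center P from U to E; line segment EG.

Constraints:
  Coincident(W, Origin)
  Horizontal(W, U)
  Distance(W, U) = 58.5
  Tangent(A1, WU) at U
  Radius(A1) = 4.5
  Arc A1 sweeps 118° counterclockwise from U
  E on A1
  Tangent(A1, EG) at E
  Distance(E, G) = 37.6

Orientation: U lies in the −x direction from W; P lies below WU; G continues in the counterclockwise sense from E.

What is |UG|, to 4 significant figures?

42.10

W is at the origin; W and U share the same y with |WU| = 58.5 and U on the −x side, so U = (-58.50, 0.000). Tangency of A1 to WU means the radius PU is perpendicular to WU, so P = U + (0, -4.5) = (-58.50, -4.500). On A1, U sits at bearing 90° from P; a 118° counterclockwise sweep puts E at bearing 208°, so E = P + 4.5·(cos 208°, sin 208°) = (-62.47, -6.613). Tangency of A1 to EG means the radius PE is perpendicular to EG, so EG runs along (−sin 208°, cos 208°); with |EG| = 37.6, G = (-44.82, -39.81). Then |UG| = |G − U| = 42.10.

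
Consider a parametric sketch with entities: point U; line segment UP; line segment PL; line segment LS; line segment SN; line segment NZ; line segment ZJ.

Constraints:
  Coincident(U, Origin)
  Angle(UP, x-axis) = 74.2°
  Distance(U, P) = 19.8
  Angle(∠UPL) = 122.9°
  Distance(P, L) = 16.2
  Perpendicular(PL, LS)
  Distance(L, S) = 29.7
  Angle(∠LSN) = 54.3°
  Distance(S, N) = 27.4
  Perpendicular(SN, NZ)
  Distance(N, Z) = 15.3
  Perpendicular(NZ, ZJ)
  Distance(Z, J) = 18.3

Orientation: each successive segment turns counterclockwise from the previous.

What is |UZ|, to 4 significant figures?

20.52

U is at the origin; UP runs at 74.2° with length 19.8, so P = (5.391, 19.05). ∠UPL = 122.9° gives PL at 131.3° from the x-axis; with |PL| = 16.2, L = (-5.301, 31.22). The perpendicularity gives LS at right angles to PL, so LS runs at -138.7°; with |LS| = 29.7, S = (-27.61, 11.62). ∠LSN = 54.3° gives SN at -13.00° from the x-axis; with |SN| = 27.4, N = (-0.9157, 5.457). SN ⟂ NZ, so NZ runs at 77.00°; with |NZ| = 15.3, Z = (2.526, 20.36). Then |UZ| = |Z − U| = 20.52.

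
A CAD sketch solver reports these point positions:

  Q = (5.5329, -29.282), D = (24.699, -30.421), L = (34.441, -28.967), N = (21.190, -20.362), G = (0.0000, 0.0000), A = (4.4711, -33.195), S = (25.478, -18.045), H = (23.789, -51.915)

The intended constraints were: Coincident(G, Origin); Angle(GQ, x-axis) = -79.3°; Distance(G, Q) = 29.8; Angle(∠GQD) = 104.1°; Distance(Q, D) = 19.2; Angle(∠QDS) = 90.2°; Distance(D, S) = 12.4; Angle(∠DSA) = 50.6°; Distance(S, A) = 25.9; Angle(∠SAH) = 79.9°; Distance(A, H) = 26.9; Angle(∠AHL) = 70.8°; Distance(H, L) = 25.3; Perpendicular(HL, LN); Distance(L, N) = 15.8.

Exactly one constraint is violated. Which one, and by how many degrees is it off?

Perpendicular(HL, LN) — off by 8.10°.

G = (0.00, 0.00) ✓; GQ at -79.30° ✓; |GQ| = 29.80 ✓; ∠GQD = 104.1° ✓; |QD| = 19.20 ✓; ∠QDS = 90.20° ✓; |DS| = 12.40 ✓; ∠DSA = 50.60° ✓; |SA| = 25.90 ✓; ∠SAH = 79.90° ✓; |AH| = 26.90 ✓; ∠AHL = 70.80° ✓; |HL| = 25.30 ✓; ∠(HL, LN) = 81.90° ✗; |LN| = 15.80 ✓.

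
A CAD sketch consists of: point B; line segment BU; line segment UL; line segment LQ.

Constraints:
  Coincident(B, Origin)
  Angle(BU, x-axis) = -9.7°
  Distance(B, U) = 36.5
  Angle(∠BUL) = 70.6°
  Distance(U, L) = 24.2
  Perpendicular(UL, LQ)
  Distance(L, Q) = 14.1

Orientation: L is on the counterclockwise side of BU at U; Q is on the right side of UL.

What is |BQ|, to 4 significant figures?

50.01

B is at the origin; BU runs at -9.7° with length 36.5, so U = 36.5·(cos -9.7°, sin -9.7°) = (35.98, -6.150). ∠BUL = 70.6°, so UL runs at -9.7° + (180° − 70.6°) = 99.70° from the x-axis; with |UL| = 24.2, L = U + 24.2·(cos 99.70°, sin 99.70°) = (31.90, 17.70). The perpendicularity gives LQ at right angles to UL; with |LQ| = 14.1 on the right of UL, Q = L + 14.1·(0.9857, 0.1685) = (45.80, 20.08). Then |BQ| = |Q − B| = 50.01.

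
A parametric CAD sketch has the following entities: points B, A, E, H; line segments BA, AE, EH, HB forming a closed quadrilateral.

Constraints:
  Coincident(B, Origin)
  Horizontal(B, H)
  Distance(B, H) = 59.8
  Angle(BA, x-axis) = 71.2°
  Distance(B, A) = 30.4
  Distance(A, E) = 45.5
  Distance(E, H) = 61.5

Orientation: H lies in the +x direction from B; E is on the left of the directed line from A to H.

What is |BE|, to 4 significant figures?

73.57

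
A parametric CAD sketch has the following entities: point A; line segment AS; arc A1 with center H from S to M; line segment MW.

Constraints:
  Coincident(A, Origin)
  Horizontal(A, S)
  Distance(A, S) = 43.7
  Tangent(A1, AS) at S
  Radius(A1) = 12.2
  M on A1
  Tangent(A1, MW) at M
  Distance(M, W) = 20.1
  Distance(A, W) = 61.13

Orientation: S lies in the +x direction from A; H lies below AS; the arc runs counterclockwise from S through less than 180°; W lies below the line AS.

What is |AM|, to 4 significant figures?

41.31

Checks: |HM| = 12.20 ✓; ∠(HM, MW) = 90.00° ✓; |MW| = 20.10 ✓; |AW| = 61.13 ✓.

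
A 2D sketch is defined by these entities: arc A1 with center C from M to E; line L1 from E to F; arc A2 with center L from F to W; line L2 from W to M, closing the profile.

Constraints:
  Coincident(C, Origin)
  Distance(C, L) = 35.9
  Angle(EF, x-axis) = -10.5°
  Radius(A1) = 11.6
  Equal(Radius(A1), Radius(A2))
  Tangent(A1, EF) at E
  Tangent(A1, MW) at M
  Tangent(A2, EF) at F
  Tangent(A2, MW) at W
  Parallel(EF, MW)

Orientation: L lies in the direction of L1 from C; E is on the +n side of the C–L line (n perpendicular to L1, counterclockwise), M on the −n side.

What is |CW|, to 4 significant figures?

37.73

The slot axis is L1's direction at -10.5°, so u = (cos -10.5°, sin -10.5°) = (0.9833, -0.1822) and n = (−sin -10.5°, cos -10.5°) = (0.1822, 0.9833). C is at the origin and L lies 35.9 along u from C, so L = 35.9·u = (35.30, -6.542). Tangency of A1 to both parallel lines with radius 11.6 puts E and M at C ± 11.6·n: E = (2.114, 11.41), M = (-2.114, -11.41). Equal radii place F and W the same way about L: F = L + 11.6·n = (37.41, 4.864), W = L − 11.6·n = (33.18, -17.95). Then |CW| = |W − C| = 37.73.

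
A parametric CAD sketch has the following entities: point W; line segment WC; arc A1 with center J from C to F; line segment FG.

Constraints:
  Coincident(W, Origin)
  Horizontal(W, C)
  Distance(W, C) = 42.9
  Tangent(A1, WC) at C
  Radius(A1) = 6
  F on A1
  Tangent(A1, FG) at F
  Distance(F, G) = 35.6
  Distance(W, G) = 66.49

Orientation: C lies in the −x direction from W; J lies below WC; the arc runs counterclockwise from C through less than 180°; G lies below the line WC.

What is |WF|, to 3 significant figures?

49.2

Checks: |JF| = 6.000 ✓; ∠(JF, FG) = 90.00° ✓; |FG| = 35.60 ✓; |WG| = 66.49 ✓.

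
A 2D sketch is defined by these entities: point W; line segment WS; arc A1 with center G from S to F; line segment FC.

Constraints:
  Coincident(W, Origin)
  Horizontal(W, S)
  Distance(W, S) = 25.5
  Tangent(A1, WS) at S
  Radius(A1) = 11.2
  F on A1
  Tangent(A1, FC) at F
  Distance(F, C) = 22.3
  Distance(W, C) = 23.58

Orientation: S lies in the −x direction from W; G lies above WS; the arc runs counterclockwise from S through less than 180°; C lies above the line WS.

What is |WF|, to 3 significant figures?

17.0

Checks: W = (0.00, 0.00) ✓; |GF| = 11.20 ✓; ∠(GF, FC) = 90.00° ✓; |FC| = 22.30 ✓; |WC| = 23.58 ✓.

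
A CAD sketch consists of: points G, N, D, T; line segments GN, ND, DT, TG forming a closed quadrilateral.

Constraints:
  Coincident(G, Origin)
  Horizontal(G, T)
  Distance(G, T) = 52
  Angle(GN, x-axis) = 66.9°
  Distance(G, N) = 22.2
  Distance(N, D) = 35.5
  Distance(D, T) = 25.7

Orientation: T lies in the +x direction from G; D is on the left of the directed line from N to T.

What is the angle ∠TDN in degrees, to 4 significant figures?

101.7°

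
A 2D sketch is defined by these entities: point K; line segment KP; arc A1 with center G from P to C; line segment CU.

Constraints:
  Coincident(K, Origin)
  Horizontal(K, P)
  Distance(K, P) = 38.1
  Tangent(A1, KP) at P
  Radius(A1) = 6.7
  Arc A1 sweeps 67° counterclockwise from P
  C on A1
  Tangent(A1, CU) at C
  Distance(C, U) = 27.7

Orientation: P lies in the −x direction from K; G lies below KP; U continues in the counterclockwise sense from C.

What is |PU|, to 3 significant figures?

34.1

On A1, P sits at bearing 90° from G; a 67° counterclockwise sweep puts C at bearing 157°, so C = G + 6.7·(cos 157°, sin 157°) = (-44.3, -4.08). A1 meets CU tangentially, so GC is at right angles to CU, so CU runs along (−sin 157°, cos 157°); with |CU| = 27.7, U = (-55.1, -29.6). Then |PU| = |U − P| = 34.1.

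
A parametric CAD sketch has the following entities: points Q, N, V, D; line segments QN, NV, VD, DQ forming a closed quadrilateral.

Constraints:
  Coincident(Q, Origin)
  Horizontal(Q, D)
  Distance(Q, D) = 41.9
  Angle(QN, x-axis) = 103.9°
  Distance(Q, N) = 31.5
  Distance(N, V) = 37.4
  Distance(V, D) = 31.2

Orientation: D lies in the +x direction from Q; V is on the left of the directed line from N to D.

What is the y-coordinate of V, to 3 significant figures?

28.8

Q is at the origin; Q and D share the same y with |QD| = 41.9 and D in +x, so D = (41.9, 0). QN runs at 103.9° with |QN| = 31.5, so N = (-7.57, 30.6). V is determined by |NV| = 37.4 and |VD| = 31.2 together: it lies at the intersection of circle(N, 37.4) and circle(D, 31.2). With |ND| = 58.2, the foot of the radical line on ND is 32.7 from N and the perpendicular offset is √(37.4² − 32.7²) = 18.1. Taking the left-of-ND solution: V = (29.8, 28.8).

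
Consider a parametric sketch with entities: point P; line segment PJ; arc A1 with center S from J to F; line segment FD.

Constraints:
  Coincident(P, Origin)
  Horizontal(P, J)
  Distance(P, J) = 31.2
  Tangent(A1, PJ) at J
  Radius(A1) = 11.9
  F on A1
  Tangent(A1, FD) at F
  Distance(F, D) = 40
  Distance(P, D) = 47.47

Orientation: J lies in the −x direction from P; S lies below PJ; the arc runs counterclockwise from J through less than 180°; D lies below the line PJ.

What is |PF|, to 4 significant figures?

44.17

P is at the origin; PJ is horizontal with |PJ| = 31.2 and J on the −x side, so J = (-31.20, 0.000). A1 meets PJ tangentially, so SJ is at right angles to PJ, so S = J + (0, -11.9) = (-31.20, -11.90). Since SF ⟂ FD (tangency), |SD| = √(11.9² + 40.0²) = 41.73 regardless of where F sits on A1. So D lies on both circle(P, 47.47) and circle(S, 41.73); the below-PJ intersection is D = (-8.241, -46.75). F is the foot of the tangent from D: F = (-38.86, -21.01).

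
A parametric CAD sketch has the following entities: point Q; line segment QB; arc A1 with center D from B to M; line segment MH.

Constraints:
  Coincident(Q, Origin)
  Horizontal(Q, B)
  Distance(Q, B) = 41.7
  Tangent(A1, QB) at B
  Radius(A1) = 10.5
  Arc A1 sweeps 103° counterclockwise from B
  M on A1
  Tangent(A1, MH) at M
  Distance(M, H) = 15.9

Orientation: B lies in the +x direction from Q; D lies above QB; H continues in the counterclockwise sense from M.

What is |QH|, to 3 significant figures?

56.1

Q is at the origin; QB is horizontal with |QB| = 41.7 and B on the +x side, so B = (41.7, 0.00). A1 meets QB tangentially, so DB is at right angles to QB, so D = B + (0, 10.5) = (41.7, 10.5). On A1, B sits at bearing -90° from D; a 103° counterclockwise sweep puts M at bearing 13°, so M = D + 10.5·(cos 13°, sin 13°) = (51.9, 12.9). Tangency of A1 to MH means the radius DM is perpendicular to MH, so MH runs along (−sin 13°, cos 13°); with |MH| = 15.9, H = (48.4, 28.4). Then |QH| = |H − Q| = 56.1.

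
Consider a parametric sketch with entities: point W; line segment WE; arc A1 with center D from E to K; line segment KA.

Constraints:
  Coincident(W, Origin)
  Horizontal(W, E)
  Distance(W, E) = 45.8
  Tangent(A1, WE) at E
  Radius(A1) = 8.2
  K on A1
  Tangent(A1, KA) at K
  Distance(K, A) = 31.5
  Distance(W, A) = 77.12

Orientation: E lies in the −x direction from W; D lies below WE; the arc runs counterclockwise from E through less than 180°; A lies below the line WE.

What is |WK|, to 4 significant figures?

52.23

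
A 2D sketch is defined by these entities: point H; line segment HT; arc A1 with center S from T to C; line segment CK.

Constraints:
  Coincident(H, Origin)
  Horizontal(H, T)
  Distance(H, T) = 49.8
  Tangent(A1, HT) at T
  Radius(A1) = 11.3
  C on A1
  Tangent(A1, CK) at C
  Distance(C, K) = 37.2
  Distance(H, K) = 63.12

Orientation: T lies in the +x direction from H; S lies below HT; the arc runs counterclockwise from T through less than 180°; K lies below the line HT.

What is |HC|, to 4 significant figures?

40.25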